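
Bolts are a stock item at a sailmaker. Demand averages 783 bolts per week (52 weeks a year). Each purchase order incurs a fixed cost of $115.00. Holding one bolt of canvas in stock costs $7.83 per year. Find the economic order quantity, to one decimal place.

Q* ≈ 1,093.6 bolts

Annual demand D = 783 × 52 = 40,716.
EOQ = √(2DS / H) = √(2 × 40,716 × 115 / 7.83).
= √(9,364,680 / 7.83) = √1,196,000 ≈ 1093.618.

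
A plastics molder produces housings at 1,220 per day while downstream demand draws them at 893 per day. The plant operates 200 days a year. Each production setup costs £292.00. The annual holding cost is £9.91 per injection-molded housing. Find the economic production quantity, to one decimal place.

Annual demand D = 893 × 200 = 178,600.
Production build-up factor (1 − d/p) = 1 − 893/1,220 = 0.2680.
Q* = √(2DS / (H(1 − d/p))) = √(2 × 178,600 × 292 / (9.91 × 0.2680)).
= √(104,302,400 / 2.6562) ≈ 6266.375.

Q* ≈ 6,266.4 housings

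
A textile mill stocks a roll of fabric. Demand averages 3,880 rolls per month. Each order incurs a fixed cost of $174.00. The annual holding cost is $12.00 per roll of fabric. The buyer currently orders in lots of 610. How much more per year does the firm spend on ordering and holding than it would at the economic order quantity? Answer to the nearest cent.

Extra cost ≈ $2,997.07 per year

Annual demand D = 3,880 × 12 = 46,560.
EOQ = √(2DS/H) = √(2 × 46,560 × 174 / 12) ≈ 1162.00.
Cost at Q* = (D/Q*)S + (Q*/2)H = √(2DSH) ≈ $13,943.98.
Cost at Q = 610: (46,560/610)×174 + (610/2)×12 = $13,281.05 + $3,660.00 = $16,941.05.
Excess = $16,941.05 − $13,943.98 = $2,997.07.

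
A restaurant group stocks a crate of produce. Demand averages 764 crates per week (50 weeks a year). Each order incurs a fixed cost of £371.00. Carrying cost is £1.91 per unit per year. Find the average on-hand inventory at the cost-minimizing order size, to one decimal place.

Annual demand D = 764 × 50 = 38,200.
The optimal lot size = √(2DS/H) = √(2 × 38,200 × 371 / 1.91) ≈ 3852.27.
Average inventory = Q*/2 ≈ 3852.27 / 2 = 1926.136.

Average inventory ≈ 1,926.1 crates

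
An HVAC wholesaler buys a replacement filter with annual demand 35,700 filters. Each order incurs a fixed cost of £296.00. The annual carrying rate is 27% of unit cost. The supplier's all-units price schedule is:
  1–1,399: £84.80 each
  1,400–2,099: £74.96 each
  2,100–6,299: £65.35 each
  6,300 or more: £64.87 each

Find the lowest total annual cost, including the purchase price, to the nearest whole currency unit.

Holding cost per unit per year at price C is H = 0.27·C.
Evaluate total cost at each tier's feasible EOQ or, if the EOQ is below the tier, at the tier's minimum quantity.
EOQ at £84.80 = 960.8 (feasible in tier 1): TC = 35,700×£84.80 + (35,700/960.8)×296 + (960.8/2)×0.27×£84.80 = £3,049,357.57.
EOQ at £74.96 = 1021.9 < 1400, so use break Q=1400: TC = 35,700×£74.96 + (35,700/1400.0)×296 + (1400.0/2)×0.27×£74.96 = £2,697,787.44.
EOQ at £65.35 = 1094.4 < 2100, so use break Q=2100: TC = 35,700×£65.35 + (35,700/2100.0)×296 + (2100.0/2)×0.27×£65.35 = £2,356,553.73.
EOQ at £64.87 = 1098.5 < 6300, so use break Q=6300: TC = 35,700×£64.87 + (35,700/6300.0)×296 + (6300.0/2)×0.27×£64.87 = £2,372,708.27.
Lowest total cost among the candidates is at Q = 2100.0.

TC* ≈ £2,356,554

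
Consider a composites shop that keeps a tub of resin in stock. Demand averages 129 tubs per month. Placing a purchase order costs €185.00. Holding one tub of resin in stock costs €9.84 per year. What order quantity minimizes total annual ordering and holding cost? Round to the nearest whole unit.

Q* ≈ 241 tubs

Annual demand D = 129 × 12 = 1,548.
EOQ = √(2DS / H) = √(2 × 1,548 × 185 / 9.84).
= √(572,760 / 9.84) = √58,207.3171 ≈ 241.262.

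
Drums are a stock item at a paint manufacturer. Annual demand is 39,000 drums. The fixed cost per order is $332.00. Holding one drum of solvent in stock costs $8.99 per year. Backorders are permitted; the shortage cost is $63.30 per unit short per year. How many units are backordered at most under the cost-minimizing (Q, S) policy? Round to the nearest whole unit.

With planned backorders, Q* = √(2DS/H) · √((H+B)/B).
√(2DS/H) = √(2 × 39,000 × 332 / 8.99) = 1697.214.
√((H+B)/B) = √((8.99+63.3)/63.3) = 1.0687.
Q* ≈ 1813.735.
S* = Q* · H/(H+B) = 1813.735 × 8.99/72.29 ≈ 225.556.

S* ≈ 226 drums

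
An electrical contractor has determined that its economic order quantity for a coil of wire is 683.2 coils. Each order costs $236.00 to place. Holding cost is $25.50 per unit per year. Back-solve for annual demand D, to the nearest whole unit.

The basic EOQ model gives Q* = √(2DS/H); rearrange for the unknown.
From Q* = √(2DS/H): D = Q*²H / (2S) = 683.2² × 25.5 / (2 × 236) = 25217.028.

D ≈ 25,217 coils per year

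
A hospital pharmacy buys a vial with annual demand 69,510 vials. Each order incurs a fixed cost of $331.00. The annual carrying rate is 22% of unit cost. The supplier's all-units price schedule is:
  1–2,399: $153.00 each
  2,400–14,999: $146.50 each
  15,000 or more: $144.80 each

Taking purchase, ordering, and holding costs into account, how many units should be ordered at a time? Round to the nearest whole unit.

Q* ≈ 2,400 vials

Holding cost per unit per year at price C is H = 0.22·C.
Candidates are each tier's EOQ (if it falls in that tier) and each price-break quantity.
EOQ at $153.00 = 1169.2 (feasible in tier 1): TC = 69,510×$153.00 + (69,510/1169.2)×331 + (1169.2/2)×0.22×$153.00 = $10,674,385.89.
EOQ at $146.50 = 1194.9 < 2400, so use break Q=2400: TC = 69,510×$146.50 + (69,510/2400.0)×331 + (2400.0/2)×0.22×$146.50 = $10,231,477.59.
EOQ at $144.80 = 1201.9 < 15000, so use break Q=15000: TC = 69,510×$144.80 + (69,510/15000.0)×331 + (15000.0/2)×0.22×$144.80 = $10,305,501.85.
Lowest total cost is $10,231,477.59 at Q = 2400.0.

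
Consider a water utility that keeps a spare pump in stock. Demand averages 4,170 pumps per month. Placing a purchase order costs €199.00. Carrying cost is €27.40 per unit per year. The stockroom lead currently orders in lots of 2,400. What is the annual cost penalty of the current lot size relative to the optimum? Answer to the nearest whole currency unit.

Annual demand D = 4,170 × 12 = 50,040.
EOQ = √(2DS/H) = √(2 × 50,040 × 199 / 27.4) ≈ 852.56.
Cost at Q* = (D/Q*)S + (Q*/2)H = √(2DSH) ≈ €23,360.14.
Cost at Q = 2,400: (50,040/2,400)×199 + (2,400/2)×27.4 = €4,149.15 + €32,880.00 = €37,029.15.
Excess = €37,029.15 − €23,360.14 = €13,669.01.

Extra cost ≈ €13,669 per year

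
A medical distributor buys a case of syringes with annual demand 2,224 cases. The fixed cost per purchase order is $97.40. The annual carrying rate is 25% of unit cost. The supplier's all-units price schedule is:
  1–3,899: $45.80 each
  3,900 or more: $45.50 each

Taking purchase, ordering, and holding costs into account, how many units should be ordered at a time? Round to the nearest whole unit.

Holding cost per unit per year at price C is H = 0.25·C.
Evaluate total cost at each tier's feasible EOQ or, if the EOQ is below the tier, at the tier's minimum quantity.
EOQ at $45.80 = 194.5 (feasible in tier 1): TC = 2,224×$45.80 + (2,224/194.5)×97.4 + (194.5/2)×0.25×$45.80 = $104,086.43.
EOQ at $45.50 = 195.2 < 3900, so use break Q=3900: TC = 2,224×$45.50 + (2,224/3900.0)×97.4 + (3900.0/2)×0.25×$45.50 = $123,428.79.
Lowest total cost is $104,086.43 at Q = 194.5.

Q* ≈ 195 cases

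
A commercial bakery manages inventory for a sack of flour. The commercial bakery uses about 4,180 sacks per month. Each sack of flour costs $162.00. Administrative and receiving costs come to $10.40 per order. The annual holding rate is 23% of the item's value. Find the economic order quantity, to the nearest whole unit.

Q* ≈ 167 sacks

Annual demand D = 4,180 × 12 = 50,160.
Holding cost H = 0.23 × $162.00 = $37.2600 per unit per year.
EOQ = √(2DS / H) = √(2 × 50,160 × 10.4 / 37.26).
= √(1,043,328 / 37.26) = √28,001.2882 ≈ 167.336.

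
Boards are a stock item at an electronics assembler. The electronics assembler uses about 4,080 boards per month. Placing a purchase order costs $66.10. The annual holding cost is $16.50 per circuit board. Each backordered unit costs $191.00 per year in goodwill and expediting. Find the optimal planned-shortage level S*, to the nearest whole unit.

Annual demand D = 4,080 × 12 = 48,960.
With planned backorders, Q* = √(2DS/H) · √((H+B)/B).
√(2DS/H) = √(2 × 48,960 × 66.1 / 16.5) = 626.317.
√((H+B)/B) = √((16.5+191)/191) = 1.0423.
Q* ≈ 652.810.
S* = Q* · H/(H+B) = 652.810 × 16.5/207.5 ≈ 51.910.

S* ≈ 52 boards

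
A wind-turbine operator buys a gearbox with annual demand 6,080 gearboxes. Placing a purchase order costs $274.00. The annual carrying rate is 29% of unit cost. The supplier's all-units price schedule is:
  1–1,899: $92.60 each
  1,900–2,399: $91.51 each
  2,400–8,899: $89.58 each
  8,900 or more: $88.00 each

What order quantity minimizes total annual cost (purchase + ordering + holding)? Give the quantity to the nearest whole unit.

Q* ≈ 352 gearboxes

Holding cost per unit per year at price C is H = 0.29·C.
Candidates are each tier's EOQ (if it falls in that tier) and each price-break quantity.
EOQ at $92.60 = 352.2 (feasible in tier 1): TC = 6,080×$92.60 + (6,080/352.2)×274 + (352.2/2)×0.29×$92.60 = $572,467.03.
EOQ at $91.51 = 354.3 < 1900, so use break Q=1900: TC = 6,080×$91.51 + (6,080/1900.0)×274 + (1900.0/2)×0.29×$91.51 = $582,468.61.
EOQ at $89.58 = 358.1 < 2400, so use break Q=2400: TC = 6,080×$89.58 + (6,080/2400.0)×274 + (2400.0/2)×0.29×$89.58 = $576,514.37.
EOQ at $88.00 = 361.3 < 8900, so use break Q=8900: TC = 6,080×$88.00 + (6,080/8900.0)×274 + (8900.0/2)×0.29×$88.00 = $648,791.18.
Lowest total cost is $572,467.03 at Q = 352.2.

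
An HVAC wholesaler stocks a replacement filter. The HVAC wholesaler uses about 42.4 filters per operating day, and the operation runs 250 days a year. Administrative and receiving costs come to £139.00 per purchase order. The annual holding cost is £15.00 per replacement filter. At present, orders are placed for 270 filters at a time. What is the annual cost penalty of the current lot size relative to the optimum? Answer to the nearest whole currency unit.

Annual demand D = 42.4 × 250 = 10,600.
EOQ = √(2DS/H) = √(2 × 10,600 × 139 / 15) ≈ 443.23.
Cost at Q* = (D/Q*)S + (Q*/2)H = √(2DSH) ≈ £6,648.46.
Cost at Q = 270: (10,600/270)×139 + (270/2)×15 = £5,457.04 + £2,025.00 = £7,482.04.
Excess = £7,482.04 − £6,648.46 = £833.58.

Extra cost ≈ £834 per year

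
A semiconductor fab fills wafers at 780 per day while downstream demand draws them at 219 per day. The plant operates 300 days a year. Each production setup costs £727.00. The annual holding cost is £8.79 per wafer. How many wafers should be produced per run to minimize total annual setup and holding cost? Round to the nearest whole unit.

Q* ≈ 3,887 wafers

Annual demand D = 219 × 300 = 65,700.
Production build-up factor (1 − d/p) = 1 − 219/780 = 0.7192.
Q* = √(2DS / (H(1 − d/p))) = √(2 × 65,700 × 727 / (8.79 × 0.7192)).
= √(95,527,800 / 6.322) ≈ 3887.195.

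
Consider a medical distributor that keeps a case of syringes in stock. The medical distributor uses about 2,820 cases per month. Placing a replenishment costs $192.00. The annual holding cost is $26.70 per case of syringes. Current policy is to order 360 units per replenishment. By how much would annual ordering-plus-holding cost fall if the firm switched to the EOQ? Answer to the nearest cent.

Annual demand D = 2,820 × 12 = 33,840.
EOQ = √(2DS/H) = √(2 × 33,840 × 192 / 26.7) ≈ 697.63.
Cost at Q* = (D/Q*)S + (Q*/2)H = √(2DSH) ≈ $18,626.72.
Cost at Q = 360: (33,840/360)×192 + (360/2)×26.7 = $18,048.00 + $4,806.00 = $22,854.00.
Excess = $22,854.00 − $18,626.72 = $4,227.28.

Extra cost ≈ $4,227.28 per year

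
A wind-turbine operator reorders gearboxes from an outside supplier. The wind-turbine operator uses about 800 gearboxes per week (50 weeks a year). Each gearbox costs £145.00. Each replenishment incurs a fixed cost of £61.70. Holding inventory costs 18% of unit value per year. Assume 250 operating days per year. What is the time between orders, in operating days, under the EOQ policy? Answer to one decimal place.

T ≈ 2.7 days

Annual demand D = 800 × 50 = 40,000.
Holding cost H = 0.18 × £145.00 = £26.1000 per unit per year.
Q* = √(2DS/H) = √(2 × 40,000 × 61.7 / 26.1) ≈ 434.88.
Cycle time = Q*/D × 250 = 434.88 / 40,000 × 250 ≈ 2.718 days.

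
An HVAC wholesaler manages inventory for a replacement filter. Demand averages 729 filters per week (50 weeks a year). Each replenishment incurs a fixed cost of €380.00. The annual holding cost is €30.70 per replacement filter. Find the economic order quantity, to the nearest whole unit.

Annual demand D = 729 × 50 = 36,450.
EOQ = √(2DS / H) = √(2 × 36,450 × 380 / 30.7).
= √(27,702,000 / 30.7) = √902,345.2769 ≈ 949.919.

Q* ≈ 950 filters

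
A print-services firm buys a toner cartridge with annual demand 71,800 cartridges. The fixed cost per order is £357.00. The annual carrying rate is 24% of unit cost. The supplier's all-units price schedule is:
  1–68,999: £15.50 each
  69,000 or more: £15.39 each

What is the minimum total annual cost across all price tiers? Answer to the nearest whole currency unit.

TC* ≈ £1,126,710

Holding cost per unit per year at price C is H = 0.24·C.
For each price level, check whether its EOQ is feasible; otherwise the best quantity at that price is the breakpoint.
EOQ at £15.50 = 3712.3 (feasible in tier 1): TC = 71,800×£15.50 + (71,800/3712.3)×357 + (3712.3/2)×0.24×£15.50 = £1,126,709.65.
EOQ at £15.39 = 3725.5 < 69000, so use break Q=69000: TC = 71,800×£15.39 + (71,800/69000.0)×357 + (69000.0/2)×0.24×£15.39 = £1,232,802.69.
Lowest total cost among the candidates is at Q = 3712.3.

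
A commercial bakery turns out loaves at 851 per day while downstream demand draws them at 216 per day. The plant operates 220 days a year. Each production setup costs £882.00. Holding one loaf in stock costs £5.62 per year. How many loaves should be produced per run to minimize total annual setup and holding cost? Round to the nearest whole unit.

Annual demand D = 216 × 220 = 47,520.
Production build-up factor (1 − d/p) = 1 − 216/851 = 0.7462.
Q* = √(2DS / (H(1 − d/p))) = √(2 × 47,520 × 882 / (5.62 × 0.7462)).
= √(83,825,280 / 4.1935) ≈ 4470.924.

Q* ≈ 4,471 loaves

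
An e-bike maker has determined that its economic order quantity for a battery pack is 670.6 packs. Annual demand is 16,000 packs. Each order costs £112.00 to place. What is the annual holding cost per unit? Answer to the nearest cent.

The basic EOQ model gives Q* = √(2DS/H); rearrange for the unknown.
From Q* = √(2DS/H): H = 2DS / Q*² = 2 × 16,000 × 112 / 670.6² = 7.9697.

H ≈ £7.97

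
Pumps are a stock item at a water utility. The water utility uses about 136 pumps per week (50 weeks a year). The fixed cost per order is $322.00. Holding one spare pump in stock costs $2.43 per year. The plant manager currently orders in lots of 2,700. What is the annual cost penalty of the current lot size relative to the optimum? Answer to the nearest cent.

Annual demand D = 136 × 50 = 6,800.
EOQ = √(2DS/H) = √(2 × 6,800 × 322 / 2.43) ≈ 1342.44.
Cost at Q* = (D/Q*)S + (Q*/2)H = √(2DSH) ≈ $3,262.12.
Cost at Q = 2,700: (6,800/2,700)×322 + (2,700/2)×2.43 = $810.96 + $3,280.50 = $4,091.46.
Excess = $4,091.46 − $3,262.12 = $829.34.

Extra cost ≈ $829.34 per year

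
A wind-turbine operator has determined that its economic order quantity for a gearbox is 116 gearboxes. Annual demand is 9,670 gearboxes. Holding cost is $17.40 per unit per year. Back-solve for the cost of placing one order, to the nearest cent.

S ≈ $12.11

Squaring Q* = √(2DS/H) gives Q*² = 2DS/H.
From Q* = √(2DS/H): S = Q*²H / (2D) = 116² × 17.4 / (2 × 9,670) = 12.1062.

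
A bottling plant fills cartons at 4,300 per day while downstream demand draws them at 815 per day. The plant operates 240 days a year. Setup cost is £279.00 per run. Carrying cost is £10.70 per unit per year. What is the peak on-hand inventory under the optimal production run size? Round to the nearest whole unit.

I_max ≈ 2,875 cartons

Annual demand D = 815 × 240 = 195,600.
Production build-up factor (1 − d/p) = 1 − 815/4,300 = 0.8105.
Q* = √(2DS / (H(1 − d/p))) = √(2 × 195,600 × 279 / (10.7 × 0.8105)).
= √(109,144,800 / 8.672) ≈ 3547.664.
Maximum inventory = Q*(1 − d/p) = 3547.664 × 0.8105 ≈ 2875.258.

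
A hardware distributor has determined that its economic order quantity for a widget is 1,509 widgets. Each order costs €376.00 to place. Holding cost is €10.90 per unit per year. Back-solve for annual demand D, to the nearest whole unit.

Invert the EOQ relation Q*² = 2DS/H.
From Q* = √(2DS/H): D = Q*²H / (2S) = 1,509² × 10.9 / (2 × 376) = 33005.562.

D ≈ 33,006 widgets per year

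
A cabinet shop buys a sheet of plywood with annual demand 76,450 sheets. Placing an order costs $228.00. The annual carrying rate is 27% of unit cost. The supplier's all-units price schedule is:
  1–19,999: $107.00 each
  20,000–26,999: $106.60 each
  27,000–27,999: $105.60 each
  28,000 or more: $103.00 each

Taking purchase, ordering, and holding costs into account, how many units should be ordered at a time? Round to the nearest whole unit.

Holding cost per unit per year at price C is H = 0.27·C.
Evaluate total cost at each tier's feasible EOQ or, if the EOQ is below the tier, at the tier's minimum quantity.
EOQ at $107.00 = 1098.5 (feasible in tier 1): TC = 76,450×$107.00 + (76,450/1098.5)×228 + (1098.5/2)×0.27×$107.00 = $8,211,885.47.
EOQ at $106.60 = 1100.6 < 20000, so use break Q=20000: TC = 76,450×$106.60 + (76,450/20000.0)×228 + (20000.0/2)×0.27×$106.60 = $8,438,261.53.
EOQ at $105.60 = 1105.8 < 27000, so use break Q=27000: TC = 76,450×$105.60 + (76,450/27000.0)×228 + (27000.0/2)×0.27×$105.60 = $8,458,677.58.
EOQ at $103.00 = 1119.6 < 28000, so use break Q=28000: TC = 76,450×$103.00 + (76,450/28000.0)×228 + (28000.0/2)×0.27×$103.00 = $8,264,312.52.
Lowest total cost is $8,211,885.47 at Q = 1098.5.

Q* ≈ 1,098 sheets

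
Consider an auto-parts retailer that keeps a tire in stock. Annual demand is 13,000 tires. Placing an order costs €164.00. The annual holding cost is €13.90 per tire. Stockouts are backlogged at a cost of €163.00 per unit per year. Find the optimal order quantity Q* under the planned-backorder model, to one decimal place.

With planned backorders, Q* = √(2DS/H) · √((H+B)/B).
√(2DS/H) = √(2 × 13,000 × 164 / 13.9) = 553.862.
√((H+B)/B) = √((13.9+163)/163) = 1.0418.
Q* ≈ 576.994.

Q* ≈ 577.0 tires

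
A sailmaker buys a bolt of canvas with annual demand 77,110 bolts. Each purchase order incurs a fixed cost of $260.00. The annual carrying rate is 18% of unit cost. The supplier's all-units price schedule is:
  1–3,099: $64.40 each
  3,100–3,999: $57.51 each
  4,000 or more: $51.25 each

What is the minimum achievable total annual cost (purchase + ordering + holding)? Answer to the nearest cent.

Holding cost per unit per year at price C is H = 0.18·C.
Evaluate total cost at each tier's feasible EOQ or, if the EOQ is below the tier, at the tier's minimum quantity.
EOQ at $64.40 = 1859.8 (feasible in tier 1): TC = 77,110×$64.40 + (77,110/1859.8)×260 + (1859.8/2)×0.18×$64.40 = $4,987,443.38.
EOQ at $57.51 = 1968.1 < 3100, so use break Q=3100: TC = 77,110×$57.51 + (77,110/3100.0)×260 + (3100.0/2)×0.18×$57.51 = $4,457,108.68.
EOQ at $51.25 = 2084.8 < 4000, so use break Q=4000: TC = 77,110×$51.25 + (77,110/4000.0)×260 + (4000.0/2)×0.18×$51.25 = $3,975,349.65.
Lowest total cost among the candidates is at Q = 4000.0.

TC* ≈ $3,975,349.65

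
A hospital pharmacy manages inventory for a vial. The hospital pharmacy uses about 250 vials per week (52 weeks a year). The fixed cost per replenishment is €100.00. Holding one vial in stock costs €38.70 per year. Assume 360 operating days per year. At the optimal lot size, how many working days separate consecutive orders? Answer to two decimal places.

T ≈ 7.18 days

Annual demand D = 250 × 52 = 13,000.
The optimal lot size = √(2DS/H) = √(2 × 13,000 × 100 / 38.7) ≈ 259.20.
Cycle time = Q*/D × 360 = 259.20 / 13,000 × 360 ≈ 7.178 days.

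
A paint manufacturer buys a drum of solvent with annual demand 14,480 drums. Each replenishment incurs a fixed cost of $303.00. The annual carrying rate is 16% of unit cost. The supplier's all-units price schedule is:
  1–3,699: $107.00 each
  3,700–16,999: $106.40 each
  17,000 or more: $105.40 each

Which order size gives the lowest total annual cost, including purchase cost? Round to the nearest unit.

Q* ≈ 716 drums

Holding cost per unit per year at price C is H = 0.16·C.
Candidates are each tier's EOQ (if it falls in that tier) and each price-break quantity.
EOQ at $107.00 = 715.9 (feasible in tier 1): TC = 14,480×$107.00 + (14,480/715.9)×303 + (715.9/2)×0.16×$107.00 = $1,561,616.67.
EOQ at $106.40 = 717.9 < 3700, so use break Q=3700: TC = 14,480×$106.40 + (14,480/3700.0)×303 + (3700.0/2)×0.16×$106.40 = $1,573,352.19.
EOQ at $105.40 = 721.3 < 17000, so use break Q=17000: TC = 14,480×$105.40 + (14,480/17000.0)×303 + (17000.0/2)×0.16×$105.40 = $1,669,794.08.
Lowest total cost is $1,561,616.67 at Q = 715.9.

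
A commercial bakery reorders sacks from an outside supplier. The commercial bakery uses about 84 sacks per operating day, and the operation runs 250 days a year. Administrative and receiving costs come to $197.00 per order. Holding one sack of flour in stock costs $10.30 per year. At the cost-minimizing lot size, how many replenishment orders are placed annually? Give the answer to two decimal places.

N ≈ 23.43 orders per year

Annual demand D = 84 × 250 = 21,000.
EOQ = √(2DS/H) = √(2 × 21,000 × 197 / 10.3) ≈ 896.27.
Orders per year = D / Q* = 21,000 / 896.27 ≈ 23.430.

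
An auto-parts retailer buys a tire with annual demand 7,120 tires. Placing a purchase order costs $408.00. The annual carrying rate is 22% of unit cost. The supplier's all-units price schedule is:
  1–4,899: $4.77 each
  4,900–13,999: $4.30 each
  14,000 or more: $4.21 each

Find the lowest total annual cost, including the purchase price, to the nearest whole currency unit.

TC* ≈ $33,527

Holding cost per unit per year at price C is H = 0.22·C.
For each price level, check whether its EOQ is feasible; otherwise the best quantity at that price is the breakpoint.
EOQ at $4.77 = 2353.0 (feasible in tier 1): TC = 7,120×$4.77 + (7,120/2353.0)×408 + (2353.0/2)×0.22×$4.77 = $36,431.60.
EOQ at $4.30 = 2478.2 < 4900, so use break Q=4900: TC = 7,120×$4.30 + (7,120/4900.0)×408 + (4900.0/2)×0.22×$4.30 = $33,526.55.
EOQ at $4.21 = 2504.6 < 14000, so use break Q=14000: TC = 7,120×$4.21 + (7,120/14000.0)×408 + (14000.0/2)×0.22×$4.21 = $36,666.10.
Lowest total cost among the candidates is at Q = 4900.0.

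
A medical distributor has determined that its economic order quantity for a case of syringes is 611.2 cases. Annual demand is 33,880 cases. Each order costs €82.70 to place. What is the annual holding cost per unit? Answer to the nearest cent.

H ≈ €15.00

Squaring Q* = √(2DS/H) gives Q*² = 2DS/H.
From Q* = √(2DS/H): H = 2DS / Q*² = 2 × 33,880 × 82.7 / 611.2² = 15.0007.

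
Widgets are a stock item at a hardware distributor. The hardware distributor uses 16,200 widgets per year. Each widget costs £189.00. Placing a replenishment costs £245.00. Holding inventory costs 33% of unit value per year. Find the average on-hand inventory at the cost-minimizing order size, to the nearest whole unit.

Average inventory ≈ 178 widgets

Holding cost H = 0.33 × £189.00 = £62.3700 per unit per year.
EOQ = √(2DS/H) = √(2 × 16,200 × 245 / 62.37) ≈ 356.75.
Average inventory = Q*/2 ≈ 356.75 / 2 = 178.377.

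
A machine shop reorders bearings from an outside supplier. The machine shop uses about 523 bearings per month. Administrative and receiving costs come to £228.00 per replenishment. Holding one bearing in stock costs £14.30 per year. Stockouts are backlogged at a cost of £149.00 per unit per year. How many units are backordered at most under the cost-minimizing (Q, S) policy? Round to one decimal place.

Annual demand D = 523 × 12 = 6,276.
With planned backorders, Q* = √(2DS/H) · √((H+B)/B).
√(2DS/H) = √(2 × 6,276 × 228 / 14.3) = 447.359.
√((H+B)/B) = √((14.3+149)/149) = 1.0469.
Q* ≈ 468.334.
S* = Q* · H/(H+B) = 468.334 × 14.3/163.3 ≈ 41.012.

S* ≈ 41.0 bearings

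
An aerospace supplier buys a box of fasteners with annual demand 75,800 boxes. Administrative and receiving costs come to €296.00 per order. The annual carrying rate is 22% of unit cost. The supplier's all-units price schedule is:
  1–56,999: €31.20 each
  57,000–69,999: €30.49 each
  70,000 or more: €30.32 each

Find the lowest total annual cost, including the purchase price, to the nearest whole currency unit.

TC* ≈ €2,382,510

Holding cost per unit per year at price C is H = 0.22·C.
For each price level, check whether its EOQ is feasible; otherwise the best quantity at that price is the breakpoint.
EOQ at €31.20 = 2556.9 (feasible in tier 1): TC = 75,800×€31.20 + (75,800/2556.9)×296 + (2556.9/2)×0.22×€31.20 = €2,382,510.28.
EOQ at €30.49 = 2586.5 < 57000, so use break Q=57000: TC = 75,800×€30.49 + (75,800/57000.0)×296 + (57000.0/2)×0.22×€30.49 = €2,502,707.93.
EOQ at €30.32 = 2593.7 < 70000, so use break Q=70000: TC = 75,800×€30.32 + (75,800/70000.0)×296 + (70000.0/2)×0.22×€30.32 = €2,532,040.53.
Lowest total cost among the candidates is at Q = 2556.9.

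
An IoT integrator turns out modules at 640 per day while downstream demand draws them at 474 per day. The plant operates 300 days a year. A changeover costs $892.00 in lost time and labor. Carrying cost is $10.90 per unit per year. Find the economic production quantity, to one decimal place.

Annual demand D = 474 × 300 = 142,200.
Production build-up factor (1 − d/p) = 1 − 474/640 = 0.2594.
Q* = √(2DS / (H(1 − d/p))) = √(2 × 142,200 × 892 / (10.9 × 0.2594)).
= √(253,684,800 / 2.8272) ≈ 9472.616.

Q* ≈ 9,472.6 modules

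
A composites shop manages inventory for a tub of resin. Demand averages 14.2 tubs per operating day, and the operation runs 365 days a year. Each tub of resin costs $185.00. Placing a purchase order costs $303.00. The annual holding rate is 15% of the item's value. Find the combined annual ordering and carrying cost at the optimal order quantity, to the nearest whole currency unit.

Annual demand D = 14.2 × 365 = 5,183.
Holding cost H = 0.15 × $185.00 = $27.7500 per unit per year.
EOQ = √(2DS/H) = √(2 × 5,183 × 303 / 27.75) ≈ 336.43.
At the optimum the two cost components are equal, so total cost = 2·(Q*/2)H = Q*·H.
Minimum total = √(2DSH) = √(2 × 5,183 × 303 × 27.75) ≈ 9335.948.

TC* ≈ $9,336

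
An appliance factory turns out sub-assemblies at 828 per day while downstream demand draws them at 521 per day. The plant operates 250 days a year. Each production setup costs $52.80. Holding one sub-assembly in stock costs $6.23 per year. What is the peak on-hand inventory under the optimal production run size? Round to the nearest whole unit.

Annual demand D = 521 × 250 = 130,250.
Production build-up factor (1 − d/p) = 1 − 521/828 = 0.3708.
Q* = √(2DS / (H(1 − d/p))) = √(2 × 130,250 × 52.8 / (6.23 × 0.3708)).
= √(13,754,400 / 2.3099) ≈ 2440.185.
Maximum inventory = Q*(1 − d/p) = 2440.185 × 0.3708 ≈ 904.755.

I_max ≈ 905 sub-assemblies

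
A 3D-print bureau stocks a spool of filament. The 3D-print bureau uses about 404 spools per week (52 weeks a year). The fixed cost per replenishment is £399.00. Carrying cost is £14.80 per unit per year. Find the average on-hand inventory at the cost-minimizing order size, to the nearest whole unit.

Average inventory ≈ 532 spools

Annual demand D = 404 × 52 = 21,008.
EOQ = √(2DS/H) = √(2 × 21,008 × 399 / 14.8) ≈ 1064.30.
Average inventory = Q*/2 ≈ 1064.30 / 2 = 532.149.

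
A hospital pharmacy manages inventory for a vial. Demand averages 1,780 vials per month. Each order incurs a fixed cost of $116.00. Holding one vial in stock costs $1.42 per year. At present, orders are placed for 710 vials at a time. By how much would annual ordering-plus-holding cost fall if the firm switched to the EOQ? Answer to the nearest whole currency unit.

Extra cost ≈ $1,341 per year

Annual demand D = 1,780 × 12 = 21,360.
EOQ = √(2DS/H) = √(2 × 21,360 × 116 / 1.42) ≈ 1868.10.
Cost at Q* = (D/Q*)S + (Q*/2)H = √(2DSH) ≈ $2,652.70.
Cost at Q = 710: (21,360/710)×116 + (710/2)×1.42 = $3,489.80 + $504.10 = $3,993.90.
Excess = $3,993.90 − $2,652.70 = $1,341.20.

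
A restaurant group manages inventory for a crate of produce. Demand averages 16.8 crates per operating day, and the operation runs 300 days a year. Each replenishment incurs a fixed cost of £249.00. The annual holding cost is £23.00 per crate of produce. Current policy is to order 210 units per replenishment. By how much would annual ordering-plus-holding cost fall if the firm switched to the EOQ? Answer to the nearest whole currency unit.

Annual demand D = 16.8 × 300 = 5,040.
EOQ = √(2DS/H) = √(2 × 5,040 × 249 / 23) ≈ 330.34.
Cost at Q* = (D/Q*)S + (Q*/2)H = √(2DSH) ≈ £7,597.90.
Cost at Q = 210: (5,040/210)×249 + (210/2)×23 = £5,976.00 + £2,415.00 = £8,391.00.
Excess = £8,391.00 − £7,597.90 = £793.10.

Extra cost ≈ £793 per year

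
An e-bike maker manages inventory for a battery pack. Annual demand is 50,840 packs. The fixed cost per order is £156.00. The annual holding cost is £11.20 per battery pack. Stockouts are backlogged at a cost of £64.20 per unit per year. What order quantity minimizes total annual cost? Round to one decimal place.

Q* ≈ 1,289.7 packs

With planned backorders, Q* = √(2DS/H) · √((H+B)/B).
√(2DS/H) = √(2 × 50,840 × 156 / 11.2) = 1190.066.
√((H+B)/B) = √((11.2+64.2)/64.2) = 1.0837.
Q* ≈ 1289.702.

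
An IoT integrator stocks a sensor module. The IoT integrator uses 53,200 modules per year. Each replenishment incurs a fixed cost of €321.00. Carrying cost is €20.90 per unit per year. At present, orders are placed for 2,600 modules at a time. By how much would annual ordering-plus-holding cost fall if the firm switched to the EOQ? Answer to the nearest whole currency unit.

EOQ = √(2DS/H) = √(2 × 53,200 × 321 / 20.9) ≈ 1278.35.
Cost at Q* = (D/Q*)S + (Q*/2)H = √(2DSH) ≈ €26,717.54.
Cost at Q = 2,600: (53,200/2,600)×321 + (2,600/2)×20.9 = €6,568.15 + €27,170.00 = €33,738.15.
Excess = €33,738.15 − €26,717.54 = €7,020.61.

Extra cost ≈ €7,021 per year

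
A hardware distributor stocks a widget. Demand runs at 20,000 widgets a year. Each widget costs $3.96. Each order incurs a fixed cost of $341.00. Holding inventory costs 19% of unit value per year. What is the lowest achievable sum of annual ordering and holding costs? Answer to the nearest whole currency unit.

Holding cost H = 0.19 × $3.96 = $0.7524 per unit per year.
Q* = √(2DS/H) = √(2 × 20,000 × 341 / 0.7524) ≈ 4257.78.
At the optimum the two cost components are equal, so total cost = 2·(Q*/2)H = Q*·H.
Minimum total = √(2DSH) = √(2 × 20,000 × 341 × 0.7524) ≈ 3203.551.

TC* ≈ $3,204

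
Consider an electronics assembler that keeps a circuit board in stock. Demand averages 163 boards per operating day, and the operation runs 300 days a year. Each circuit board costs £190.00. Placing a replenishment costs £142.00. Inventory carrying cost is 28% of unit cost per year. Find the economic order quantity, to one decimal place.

Q* ≈ 510.9 boards

Annual demand D = 163 × 300 = 48,900.
Holding cost H = 0.28 × £190.00 = £53.2000 per unit per year.
EOQ = √(2DS / H) = √(2 × 48,900 × 142 / 53.2).
= √(13,887,600 / 53.2) = √261,045.1128 ≈ 510.926.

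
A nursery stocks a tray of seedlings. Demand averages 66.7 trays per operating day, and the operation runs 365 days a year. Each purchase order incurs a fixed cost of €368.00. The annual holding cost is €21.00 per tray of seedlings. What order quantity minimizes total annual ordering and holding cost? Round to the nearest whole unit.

Annual demand D = 66.7 × 365 = 24,345.5.
EOQ = √(2DS / H) = √(2 × 24,345.5 × 368 / 21).
= √(17,918,288 / 21) = √853,251.8095 ≈ 923.716.

Q* ≈ 924 trays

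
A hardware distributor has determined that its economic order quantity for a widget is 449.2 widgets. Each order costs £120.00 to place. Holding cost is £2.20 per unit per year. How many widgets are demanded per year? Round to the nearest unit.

D ≈ 1,850 widgets per year

Invert the EOQ relation Q*² = 2DS/H.
From Q* = √(2DS/H): D = Q*²H / (2S) = 449.2² × 2.2 / (2 × 120) = 1849.656.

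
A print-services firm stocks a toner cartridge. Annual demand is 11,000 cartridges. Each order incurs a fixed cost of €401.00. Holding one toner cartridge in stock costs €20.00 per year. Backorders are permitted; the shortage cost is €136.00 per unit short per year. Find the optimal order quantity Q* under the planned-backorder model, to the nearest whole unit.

Q* ≈ 711 cartridges

With planned backorders, Q* = √(2DS/H) · √((H+B)/B).
√(2DS/H) = √(2 × 11,000 × 401 / 20) = 664.154.
√((H+B)/B) = √((20+136)/136) = 1.0710.
Q* ≈ 711.314.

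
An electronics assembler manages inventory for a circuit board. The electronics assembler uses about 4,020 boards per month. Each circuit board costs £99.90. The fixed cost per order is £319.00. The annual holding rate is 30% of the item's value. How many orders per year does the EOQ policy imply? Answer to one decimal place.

Annual demand D = 4,020 × 12 = 48,240.
Holding cost H = 0.30 × £99.90 = £29.9700 per unit per year.
Q* = √(2DS/H) = √(2 × 48,240 × 319 / 29.97) ≈ 1013.38.
Orders per year = D / Q* = 48,240 / 1013.38 ≈ 47.603.

N ≈ 47.6 orders per year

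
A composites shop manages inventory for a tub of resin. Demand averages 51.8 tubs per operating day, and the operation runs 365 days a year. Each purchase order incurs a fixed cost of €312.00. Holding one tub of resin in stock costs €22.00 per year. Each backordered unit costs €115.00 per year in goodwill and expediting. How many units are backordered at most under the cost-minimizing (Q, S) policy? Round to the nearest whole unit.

Annual demand D = 51.8 × 365 = 18,907.
With planned backorders, Q* = √(2DS/H) · √((H+B)/B).
√(2DS/H) = √(2 × 18,907 × 312 / 22) = 732.305.
√((H+B)/B) = √((22+115)/115) = 1.0915.
Q* ≈ 799.289.
S* = Q* · H/(H+B) = 799.289 × 22/137 ≈ 128.353.

S* ≈ 128 tubs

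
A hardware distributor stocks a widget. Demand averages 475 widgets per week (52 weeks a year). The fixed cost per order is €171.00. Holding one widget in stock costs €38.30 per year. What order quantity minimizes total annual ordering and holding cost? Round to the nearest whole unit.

Q* ≈ 470 widgets

Annual demand D = 475 × 52 = 24,700.
EOQ = √(2DS / H) = √(2 × 24,700 × 171 / 38.3).
= √(8,447,400 / 38.3) = √220,558.7467 ≈ 469.637.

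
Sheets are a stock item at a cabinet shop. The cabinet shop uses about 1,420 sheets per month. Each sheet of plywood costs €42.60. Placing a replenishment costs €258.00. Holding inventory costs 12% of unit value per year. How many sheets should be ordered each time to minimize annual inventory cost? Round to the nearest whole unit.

Q* ≈ 1,311 sheets

Annual demand D = 1,420 × 12 = 17,040.
Holding cost H = 0.12 × €42.60 = €5.1120 per unit per year.
EOQ = √(2DS / H) = √(2 × 17,040 × 258 / 5.112).
= √(8,792,640 / 5.112) = √1,720,000 ≈ 1311.488.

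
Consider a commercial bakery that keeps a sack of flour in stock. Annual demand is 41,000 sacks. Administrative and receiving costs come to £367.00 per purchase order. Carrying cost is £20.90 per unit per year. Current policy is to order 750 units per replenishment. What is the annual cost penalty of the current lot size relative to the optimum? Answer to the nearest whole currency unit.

EOQ = √(2DS/H) = √(2 × 41,000 × 367 / 20.9) ≈ 1199.96.
Cost at Q* = (D/Q*)S + (Q*/2)H = √(2DSH) ≈ £25,079.17.
Cost at Q = 750: (41,000/750)×367 + (750/2)×20.9 = £20,062.67 + £7,837.50 = £27,900.17.
Excess = £27,900.17 − £25,079.17 = £2,821.00.

Extra cost ≈ £2,821 per year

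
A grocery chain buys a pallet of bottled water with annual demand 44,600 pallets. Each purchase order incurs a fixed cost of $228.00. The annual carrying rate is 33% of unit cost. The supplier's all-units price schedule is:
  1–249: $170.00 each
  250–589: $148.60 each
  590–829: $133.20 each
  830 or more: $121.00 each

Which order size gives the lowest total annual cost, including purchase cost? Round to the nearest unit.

Q* ≈ 830 pallets

Holding cost per unit per year at price C is H = 0.33·C.
Evaluate total cost at each tier's feasible EOQ or, if the EOQ is below the tier, at the tier's minimum quantity.
Tier 1 ($170.00): EOQ = 602.1 exceeds tier's upper bound 249, so this tier is dominated.
Tier 2 ($148.60): EOQ = 644.0 exceeds tier's upper bound 589, so this tier is dominated.
EOQ at $133.20 = 680.2 (feasible in tier 3): TC = 44,600×$133.20 + (44,600/680.2)×228 + (680.2/2)×0.33×$133.20 = $5,970,619.16.
EOQ at $121.00 = 713.7 < 830, so use break Q=830: TC = 44,600×$121.00 + (44,600/830.0)×228 + (830.0/2)×0.33×$121.00 = $5,425,422.52.
Lowest total cost is $5,425,422.52 at Q = 830.0.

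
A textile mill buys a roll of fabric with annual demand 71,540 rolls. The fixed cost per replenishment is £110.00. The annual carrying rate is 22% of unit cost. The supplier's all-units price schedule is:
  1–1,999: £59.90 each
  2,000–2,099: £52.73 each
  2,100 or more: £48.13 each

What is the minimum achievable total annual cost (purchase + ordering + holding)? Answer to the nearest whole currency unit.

TC* ≈ £3,458,086

Holding cost per unit per year at price C is H = 0.22·C.
Candidates are each tier's EOQ (if it falls in that tier) and each price-break quantity.
EOQ at £59.90 = 1092.9 (feasible in tier 1): TC = 71,540×£59.90 + (71,540/1092.9)×110 + (1092.9/2)×0.22×£59.90 = £4,299,647.59.
EOQ at £52.73 = 1164.8 < 2000, so use break Q=2000: TC = 71,540×£52.73 + (71,540/2000.0)×110 + (2000.0/2)×0.22×£52.73 = £3,787,839.50.
EOQ at £48.13 = 1219.2 < 2100, so use break Q=2100: TC = 71,540×£48.13 + (71,540/2100.0)×110 + (2100.0/2)×0.22×£48.13 = £3,458,085.56.
Lowest total cost among the candidates is at Q = 2100.0.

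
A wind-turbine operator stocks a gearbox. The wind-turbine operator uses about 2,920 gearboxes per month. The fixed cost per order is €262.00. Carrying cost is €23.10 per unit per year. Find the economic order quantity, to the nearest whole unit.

Annual demand D = 2,920 × 12 = 35,040.
EOQ = √(2DS / H) = √(2 × 35,040 × 262 / 23.1).
= √(18,360,960 / 23.1) = √794,846.7532 ≈ 891.542.

Q* ≈ 892 gearboxes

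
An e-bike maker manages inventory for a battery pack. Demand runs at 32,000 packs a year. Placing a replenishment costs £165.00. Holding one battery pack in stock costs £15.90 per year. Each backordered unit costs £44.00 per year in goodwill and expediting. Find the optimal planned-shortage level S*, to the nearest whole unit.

S* ≈ 252 packs

With planned backorders, Q* = √(2DS/H) · √((H+B)/B).
√(2DS/H) = √(2 × 32,000 × 165 / 15.9) = 814.955.
√((H+B)/B) = √((15.9+44)/44) = 1.1668.
Q* ≈ 950.869.
S* = Q* · H/(H+B) = 950.869 × 15.9/59.9 ≈ 252.401.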